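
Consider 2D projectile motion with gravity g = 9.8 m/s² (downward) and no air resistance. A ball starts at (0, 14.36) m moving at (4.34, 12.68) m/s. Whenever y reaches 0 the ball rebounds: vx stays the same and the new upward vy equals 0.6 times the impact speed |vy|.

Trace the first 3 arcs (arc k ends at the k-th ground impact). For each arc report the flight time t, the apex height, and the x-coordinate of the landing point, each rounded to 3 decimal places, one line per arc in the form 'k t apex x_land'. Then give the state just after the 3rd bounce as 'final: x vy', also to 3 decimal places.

1 3.440 22.563 14.928
2 2.575 8.123 26.104
3 1.545 2.924 32.810
final: 32.810 4.542

Arc 1: start y=14.360, vy=12.680 → t=3.440, apex=22.563, x_land=14.928, impact vy=-21.029
  bounce: vy ← 0.6·21.029 = 12.618
Arc 2: start y=0.000, vy=12.618 → t=2.575, apex=8.123, x_land=26.104, impact vy=-12.618
  bounce: vy ← 0.6·12.618 = 7.571
Arc 3: start y=0.000, vy=7.571 → t=1.545, apex=2.924, x_land=32.810, impact vy=-7.571
  bounce: vy ← 0.6·7.571 = 4.542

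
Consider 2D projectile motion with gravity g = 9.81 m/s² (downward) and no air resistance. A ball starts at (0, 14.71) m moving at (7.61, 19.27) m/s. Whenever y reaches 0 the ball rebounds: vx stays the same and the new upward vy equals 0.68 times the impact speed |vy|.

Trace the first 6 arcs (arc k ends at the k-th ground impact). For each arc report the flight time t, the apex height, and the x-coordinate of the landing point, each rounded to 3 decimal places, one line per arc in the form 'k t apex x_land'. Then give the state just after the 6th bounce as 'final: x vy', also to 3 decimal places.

1 4.583 33.636 34.877
2 3.561 15.553 61.979
3 2.422 7.192 80.409
4 1.647 3.326 92.941
5 1.120 1.538 101.463
6 0.761 0.711 107.258
final: 107.258 2.540

Arc 1: start y=14.710, vy=19.270 → t=4.583, apex=33.636, x_land=34.877, impact vy=-25.689
  bounce: vy ← 0.68·25.689 = 17.469
Arc 2: start y=0.000, vy=17.469 → t=3.561, apex=15.553, x_land=61.979, impact vy=-17.469
  bounce: vy ← 0.68·17.469 = 11.879
Arc 3: start y=0.000, vy=11.879 → t=2.422, apex=7.192, x_land=80.409, impact vy=-11.879
  bounce: vy ← 0.68·11.879 = 8.078
Arc 4: start y=0.000, vy=8.078 → t=1.647, apex=3.326, x_land=92.941, impact vy=-8.078
  bounce: vy ← 0.68·8.078 = 5.493
Arc 5: start y=0.000, vy=5.493 → t=1.120, apex=1.538, x_land=101.463, impact vy=-5.493
  bounce: vy ← 0.68·5.493 = 3.735
Arc 6: start y=0.000, vy=3.735 → t=0.761, apex=0.711, x_land=107.258, impact vy=-3.735
  bounce: vy ← 0.68·3.735 = 2.540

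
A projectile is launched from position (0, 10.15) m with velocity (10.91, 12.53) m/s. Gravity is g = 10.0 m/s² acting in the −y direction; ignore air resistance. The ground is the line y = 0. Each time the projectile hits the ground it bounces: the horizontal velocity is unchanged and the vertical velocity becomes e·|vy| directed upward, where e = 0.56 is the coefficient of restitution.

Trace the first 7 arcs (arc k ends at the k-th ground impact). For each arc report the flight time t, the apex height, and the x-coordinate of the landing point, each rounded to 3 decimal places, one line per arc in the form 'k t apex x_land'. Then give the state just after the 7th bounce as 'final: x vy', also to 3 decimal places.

1 3.150 18.000 34.371
2 2.125 5.645 57.555
3 1.190 1.770 70.538
4 0.666 0.555 77.809
5 0.373 0.174 81.880
6 0.209 0.055 84.160
7 0.117 0.017 85.437
final: 85.437 0.328

Arc 1: start y=10.150, vy=12.530 → t=3.150, apex=18.000, x_land=34.371, impact vy=-18.974
  bounce: vy ← 0.56·18.974 = 10.625
Arc 2: start y=0.000, vy=10.625 → t=2.125, apex=5.645, x_land=57.555, impact vy=-10.625
  bounce: vy ← 0.56·10.625 = 5.950
Arc 3: start y=0.000, vy=5.950 → t=1.190, apex=1.770, x_land=70.538, impact vy=-5.950
  bounce: vy ← 0.56·5.950 = 3.332
Arc 4: start y=0.000, vy=3.332 → t=0.666, apex=0.555, x_land=77.809, impact vy=-3.332
  bounce: vy ← 0.56·3.332 = 1.866
Arc 5: start y=0.000, vy=1.866 → t=0.373, apex=0.174, x_land=81.880, impact vy=-1.866
  bounce: vy ← 0.56·1.866 = 1.045
Arc 6: start y=0.000, vy=1.045 → t=0.209, apex=0.055, x_land=84.160, impact vy=-1.045
  bounce: vy ← 0.56·1.045 = 0.585
Arc 7: start y=0.000, vy=0.585 → t=0.117, apex=0.017, x_land=85.437, impact vy=-0.585
  bounce: vy ← 0.56·0.585 = 0.328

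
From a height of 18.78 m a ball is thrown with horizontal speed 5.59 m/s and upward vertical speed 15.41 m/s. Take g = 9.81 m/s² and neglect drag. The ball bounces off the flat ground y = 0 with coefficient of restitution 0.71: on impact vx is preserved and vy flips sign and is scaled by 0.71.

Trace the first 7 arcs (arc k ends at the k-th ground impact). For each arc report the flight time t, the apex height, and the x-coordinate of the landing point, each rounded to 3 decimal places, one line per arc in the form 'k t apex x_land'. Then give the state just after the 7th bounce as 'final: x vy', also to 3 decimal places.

Arc 1: start y=18.780, vy=15.410 → t=4.080, apex=30.883, x_land=22.808, impact vy=-24.616
  bounce: vy ← 0.71·24.616 = 17.477
Arc 2: start y=0.000, vy=17.477 → t=3.563, apex=15.568, x_land=42.726, impact vy=-17.477
  bounce: vy ← 0.71·17.477 = 12.409
Arc 3: start y=0.000, vy=12.409 → t=2.530, apex=7.848, x_land=56.867, impact vy=-12.409
  bounce: vy ← 0.71·12.409 = 8.810
Arc 4: start y=0.000, vy=8.810 → t=1.796, apex=3.956, x_land=66.908, impact vy=-8.810
  bounce: vy ← 0.71·8.810 = 6.255
Arc 5: start y=0.000, vy=6.255 → t=1.275, apex=1.994, x_land=74.037, impact vy=-6.255
  bounce: vy ← 0.71·6.255 = 4.441
Arc 6: start y=0.000, vy=4.441 → t=0.905, apex=1.005, x_land=79.098, impact vy=-4.441
  bounce: vy ← 0.71·4.441 = 3.153
Arc 7: start y=0.000, vy=3.153 → t=0.643, apex=0.507, x_land=82.692, impact vy=-3.153
  bounce: vy ← 0.71·3.153 = 2.239

1 4.080 30.883 22.808
2 3.563 15.568 42.726
3 2.530 7.848 56.867
4 1.796 3.956 66.908
5 1.275 1.994 74.037
6 0.905 1.005 79.098
7 0.643 0.507 82.692
final: 82.692 2.239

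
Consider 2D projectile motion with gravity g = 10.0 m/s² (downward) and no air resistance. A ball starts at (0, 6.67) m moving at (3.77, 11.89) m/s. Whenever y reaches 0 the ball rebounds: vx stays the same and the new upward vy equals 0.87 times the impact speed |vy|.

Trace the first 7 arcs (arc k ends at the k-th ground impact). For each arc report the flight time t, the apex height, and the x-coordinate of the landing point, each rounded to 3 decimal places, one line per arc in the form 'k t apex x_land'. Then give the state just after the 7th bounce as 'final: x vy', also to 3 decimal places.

1 2.847 13.739 10.732
2 2.884 10.399 21.605
3 2.509 7.871 31.066
4 2.183 5.957 39.296
5 1.899 4.509 46.456
6 1.652 3.413 52.686
7 1.438 2.583 58.105
final: 58.105 6.253

Arc 1: start y=6.670, vy=11.890 → t=2.847, apex=13.739, x_land=10.732, impact vy=-16.576
  bounce: vy ← 0.87·16.576 = 14.421
Arc 2: start y=0.000, vy=14.421 → t=2.884, apex=10.399, x_land=21.605, impact vy=-14.421
  bounce: vy ← 0.87·14.421 = 12.547
Arc 3: start y=0.000, vy=12.547 → t=2.509, apex=7.871, x_land=31.066, impact vy=-12.547
  bounce: vy ← 0.87·12.547 = 10.916
Arc 4: start y=0.000, vy=10.916 → t=2.183, apex=5.957, x_land=39.296, impact vy=-10.916
  bounce: vy ← 0.87·10.916 = 9.496
Arc 5: start y=0.000, vy=9.496 → t=1.899, apex=4.509, x_land=46.456, impact vy=-9.496
  bounce: vy ← 0.87·9.496 = 8.262
Arc 6: start y=0.000, vy=8.262 → t=1.652, apex=3.413, x_land=52.686, impact vy=-8.262
  bounce: vy ← 0.87·8.262 = 7.188
Arc 7: start y=0.000, vy=7.188 → t=1.438, apex=2.583, x_land=58.105, impact vy=-7.188
  bounce: vy ← 0.87·7.188 = 6.253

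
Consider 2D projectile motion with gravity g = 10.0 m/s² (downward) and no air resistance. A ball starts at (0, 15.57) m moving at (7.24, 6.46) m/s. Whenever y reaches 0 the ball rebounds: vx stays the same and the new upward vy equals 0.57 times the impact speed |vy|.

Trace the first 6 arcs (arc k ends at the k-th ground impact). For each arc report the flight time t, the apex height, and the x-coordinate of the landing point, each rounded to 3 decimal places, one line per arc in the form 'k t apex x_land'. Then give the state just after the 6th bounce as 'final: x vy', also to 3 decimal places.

Arc 1: start y=15.570, vy=6.460 → t=2.525, apex=17.657, x_land=18.282, impact vy=-18.792
  bounce: vy ← 0.57·18.792 = 10.711
Arc 2: start y=0.000, vy=10.711 → t=2.142, apex=5.737, x_land=33.792, impact vy=-10.711
  bounce: vy ← 0.57·10.711 = 6.105
Arc 3: start y=0.000, vy=6.105 → t=1.221, apex=1.864, x_land=42.633, impact vy=-6.105
  bounce: vy ← 0.57·6.105 = 3.480
Arc 4: start y=0.000, vy=3.480 → t=0.696, apex=0.606, x_land=47.672, impact vy=-3.480
  bounce: vy ← 0.57·3.480 = 1.984
Arc 5: start y=0.000, vy=1.984 → t=0.397, apex=0.197, x_land=50.545, impact vy=-1.984
  bounce: vy ← 0.57·1.984 = 1.131
Arc 6: start y=0.000, vy=1.131 → t=0.226, apex=0.064, x_land=52.182, impact vy=-1.131
  bounce: vy ← 0.57·1.131 = 0.644

1 2.525 17.657 18.282
2 2.142 5.737 33.792
3 1.221 1.864 42.633
4 0.696 0.606 47.672
5 0.397 0.197 50.545
6 0.226 0.064 52.182
final: 52.182 0.644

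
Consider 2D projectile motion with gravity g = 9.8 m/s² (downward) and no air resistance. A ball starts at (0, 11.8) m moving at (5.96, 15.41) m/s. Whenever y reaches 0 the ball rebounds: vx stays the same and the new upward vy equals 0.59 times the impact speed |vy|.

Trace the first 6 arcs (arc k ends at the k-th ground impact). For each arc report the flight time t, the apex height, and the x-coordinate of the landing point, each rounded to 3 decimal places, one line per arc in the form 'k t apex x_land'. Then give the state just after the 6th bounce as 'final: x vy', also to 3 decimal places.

Arc 1: start y=11.800, vy=15.410 → t=3.782, apex=23.916, x_land=22.539, impact vy=-21.651
  bounce: vy ← 0.59·21.651 = 12.774
Arc 2: start y=0.000, vy=12.774 → t=2.607, apex=8.325, x_land=38.076, impact vy=-12.774
  bounce: vy ← 0.59·12.774 = 7.537
Arc 3: start y=0.000, vy=7.537 → t=1.538, apex=2.898, x_land=47.243, impact vy=-7.537
  bounce: vy ← 0.59·7.537 = 4.447
Arc 4: start y=0.000, vy=4.447 → t=0.907, apex=1.009, x_land=52.651, impact vy=-4.447
  bounce: vy ← 0.59·4.447 = 2.623
Arc 5: start y=0.000, vy=2.623 → t=0.535, apex=0.351, x_land=55.842, impact vy=-2.623
  bounce: vy ← 0.59·2.623 = 1.548
Arc 6: start y=0.000, vy=1.548 → t=0.316, apex=0.122, x_land=57.725, impact vy=-1.548
  bounce: vy ← 0.59·1.548 = 0.913

1 3.782 23.916 22.539
2 2.607 8.325 38.076
3 1.538 2.898 47.243
4 0.907 1.009 52.651
5 0.535 0.351 55.842
6 0.316 0.122 57.725
final: 57.725 0.913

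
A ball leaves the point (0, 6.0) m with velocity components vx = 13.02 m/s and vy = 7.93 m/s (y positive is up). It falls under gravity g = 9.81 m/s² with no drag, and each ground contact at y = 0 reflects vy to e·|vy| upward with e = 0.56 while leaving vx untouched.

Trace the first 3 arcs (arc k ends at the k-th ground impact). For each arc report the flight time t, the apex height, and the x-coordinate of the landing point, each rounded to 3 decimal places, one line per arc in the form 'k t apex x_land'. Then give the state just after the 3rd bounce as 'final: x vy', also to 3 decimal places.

1 2.178 9.205 28.361
2 1.534 2.887 48.338
3 0.859 0.905 59.525
final: 59.525 2.360

Arc 1: start y=6.000, vy=7.930 → t=2.178, apex=9.205, x_land=28.361, impact vy=-13.439
  bounce: vy ← 0.56·13.439 = 7.526
Arc 2: start y=0.000, vy=7.526 → t=1.534, apex=2.887, x_land=48.338, impact vy=-7.526
  bounce: vy ← 0.56·7.526 = 4.214
Arc 3: start y=0.000, vy=4.214 → t=0.859, apex=0.905, x_land=59.525, impact vy=-4.214
  bounce: vy ← 0.56·4.214 = 2.360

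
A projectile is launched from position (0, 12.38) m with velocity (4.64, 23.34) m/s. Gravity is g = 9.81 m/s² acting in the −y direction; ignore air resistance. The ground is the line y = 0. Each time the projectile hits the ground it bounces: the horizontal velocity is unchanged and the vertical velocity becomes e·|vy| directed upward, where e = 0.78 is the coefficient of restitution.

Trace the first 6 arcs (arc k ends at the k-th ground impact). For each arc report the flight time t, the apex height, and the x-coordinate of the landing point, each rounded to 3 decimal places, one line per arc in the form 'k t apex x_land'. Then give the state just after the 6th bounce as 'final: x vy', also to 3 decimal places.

Arc 1: start y=12.380, vy=23.340 → t=5.240, apex=40.145, x_land=24.314, impact vy=-28.065
  bounce: vy ← 0.78·28.065 = 21.891
Arc 2: start y=0.000, vy=21.891 → t=4.463, apex=24.424, x_land=45.022, impact vy=-21.891
  bounce: vy ← 0.78·21.891 = 17.075
Arc 3: start y=0.000, vy=17.075 → t=3.481, apex=14.860, x_land=61.174, impact vy=-17.075
  bounce: vy ← 0.78·17.075 = 13.318
Arc 4: start y=0.000, vy=13.318 → t=2.715, apex=9.041, x_land=73.773, impact vy=-13.318
  bounce: vy ← 0.78·13.318 = 10.388
Arc 5: start y=0.000, vy=10.388 → t=2.118, apex=5.500, x_land=83.600, impact vy=-10.388
  bounce: vy ← 0.78·10.388 = 8.103
Arc 6: start y=0.000, vy=8.103 → t=1.652, apex=3.346, x_land=91.265, impact vy=-8.103
  bounce: vy ← 0.78·8.103 = 6.320

1 5.240 40.145 24.314
2 4.463 24.424 45.022
3 3.481 14.860 61.174
4 2.715 9.041 73.773
5 2.118 5.500 83.600
6 1.652 3.346 91.265
final: 91.265 6.320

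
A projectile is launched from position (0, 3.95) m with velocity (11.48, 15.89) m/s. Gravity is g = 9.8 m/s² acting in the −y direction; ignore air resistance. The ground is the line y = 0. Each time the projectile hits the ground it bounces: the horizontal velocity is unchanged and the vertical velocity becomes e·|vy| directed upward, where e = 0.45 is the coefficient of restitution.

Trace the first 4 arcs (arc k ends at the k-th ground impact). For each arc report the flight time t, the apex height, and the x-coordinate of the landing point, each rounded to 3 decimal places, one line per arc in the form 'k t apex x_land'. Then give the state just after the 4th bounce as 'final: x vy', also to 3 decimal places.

1 3.475 16.832 39.891
2 1.668 3.409 59.041
3 0.751 0.690 67.658
4 0.338 0.140 71.536
final: 71.536 0.745

Arc 1: start y=3.950, vy=15.890 → t=3.475, apex=16.832, x_land=39.891, impact vy=-18.163
  bounce: vy ← 0.45·18.163 = 8.174
Arc 2: start y=0.000, vy=8.174 → t=1.668, apex=3.409, x_land=59.041, impact vy=-8.174
  bounce: vy ← 0.45·8.174 = 3.678
Arc 3: start y=0.000, vy=3.678 → t=0.751, apex=0.690, x_land=67.658, impact vy=-3.678
  bounce: vy ← 0.45·3.678 = 1.655
Arc 4: start y=0.000, vy=1.655 → t=0.338, apex=0.140, x_land=71.536, impact vy=-1.655
  bounce: vy ← 0.45·1.655 = 0.745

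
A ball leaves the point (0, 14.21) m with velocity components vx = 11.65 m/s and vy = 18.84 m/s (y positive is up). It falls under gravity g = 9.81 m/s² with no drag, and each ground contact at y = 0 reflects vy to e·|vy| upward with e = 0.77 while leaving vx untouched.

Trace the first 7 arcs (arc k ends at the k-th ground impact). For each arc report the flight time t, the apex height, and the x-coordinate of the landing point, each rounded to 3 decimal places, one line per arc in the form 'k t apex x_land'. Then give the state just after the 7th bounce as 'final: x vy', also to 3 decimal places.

Arc 1: start y=14.210, vy=18.840 → t=4.487, apex=32.301, x_land=52.270, impact vy=-25.174
  bounce: vy ← 0.77·25.174 = 19.384
Arc 2: start y=0.000, vy=19.384 → t=3.952, apex=19.151, x_land=98.310, impact vy=-19.384
  bounce: vy ← 0.77·19.384 = 14.926
Arc 3: start y=0.000, vy=14.926 → t=3.043, apex=11.355, x_land=133.761, impact vy=-14.926
  bounce: vy ← 0.77·14.926 = 11.493
Arc 4: start y=0.000, vy=11.493 → t=2.343, apex=6.732, x_land=161.058, impact vy=-11.493
  bounce: vy ← 0.77·11.493 = 8.850
Arc 5: start y=0.000, vy=8.850 → t=1.804, apex=3.992, x_land=182.076, impact vy=-8.850
  bounce: vy ← 0.77·8.850 = 6.814
Arc 6: start y=0.000, vy=6.814 → t=1.389, apex=2.367, x_land=198.261, impact vy=-6.814
  bounce: vy ← 0.77·6.814 = 5.247
Arc 7: start y=0.000, vy=5.247 → t=1.070, apex=1.403, x_land=210.723, impact vy=-5.247
  bounce: vy ← 0.77·5.247 = 4.040

1 4.487 32.301 52.270
2 3.952 19.151 98.310
3 3.043 11.355 133.761
4 2.343 6.732 161.058
5 1.804 3.992 182.076
6 1.389 2.367 198.261
7 1.070 1.403 210.723
final: 210.723 4.040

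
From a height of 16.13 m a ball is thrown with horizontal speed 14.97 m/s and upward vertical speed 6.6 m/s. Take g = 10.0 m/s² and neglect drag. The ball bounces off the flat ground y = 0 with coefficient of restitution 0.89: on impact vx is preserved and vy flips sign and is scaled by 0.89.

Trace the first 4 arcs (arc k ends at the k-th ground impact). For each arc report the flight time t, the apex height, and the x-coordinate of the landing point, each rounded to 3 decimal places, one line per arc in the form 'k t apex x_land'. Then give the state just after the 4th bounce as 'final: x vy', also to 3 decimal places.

1 2.574 18.308 38.526
2 3.406 14.502 89.515
3 3.031 11.487 134.895
4 2.698 9.099 175.284
final: 175.284 12.006

Arc 1: start y=16.130, vy=6.600 → t=2.574, apex=18.308, x_land=38.526, impact vy=-19.135
  bounce: vy ← 0.89·19.135 = 17.030
Arc 2: start y=0.000, vy=17.030 → t=3.406, apex=14.502, x_land=89.515, impact vy=-17.030
  bounce: vy ← 0.89·17.030 = 15.157
Arc 3: start y=0.000, vy=15.157 → t=3.031, apex=11.487, x_land=134.895, impact vy=-15.157
  bounce: vy ← 0.89·15.157 = 13.490
Arc 4: start y=0.000, vy=13.490 → t=2.698, apex=9.099, x_land=175.284, impact vy=-13.490
  bounce: vy ← 0.89·13.490 = 12.006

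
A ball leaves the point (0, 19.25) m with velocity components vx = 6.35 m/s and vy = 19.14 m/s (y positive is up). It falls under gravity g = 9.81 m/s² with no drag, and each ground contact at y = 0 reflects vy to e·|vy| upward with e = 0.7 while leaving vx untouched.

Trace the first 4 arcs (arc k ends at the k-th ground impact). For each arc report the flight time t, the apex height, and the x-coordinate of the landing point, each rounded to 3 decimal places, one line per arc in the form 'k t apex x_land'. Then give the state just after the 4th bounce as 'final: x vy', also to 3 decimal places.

Arc 1: start y=19.250, vy=19.140 → t=4.732, apex=37.922, x_land=30.046, impact vy=-27.277
  bounce: vy ← 0.7·27.277 = 19.094
Arc 2: start y=0.000, vy=19.094 → t=3.893, apex=18.582, x_land=54.764, impact vy=-19.094
  bounce: vy ← 0.7·19.094 = 13.366
Arc 3: start y=0.000, vy=13.366 → t=2.725, apex=9.105, x_land=72.067, impact vy=-13.366
  bounce: vy ← 0.7·13.366 = 9.356
Arc 4: start y=0.000, vy=9.356 → t=1.907, apex=4.461, x_land=84.180, impact vy=-9.356
  bounce: vy ← 0.7·9.356 = 6.549

1 4.732 37.922 30.046
2 3.893 18.582 54.764
3 2.725 9.105 72.067
4 1.907 4.461 84.180
final: 84.180 6.549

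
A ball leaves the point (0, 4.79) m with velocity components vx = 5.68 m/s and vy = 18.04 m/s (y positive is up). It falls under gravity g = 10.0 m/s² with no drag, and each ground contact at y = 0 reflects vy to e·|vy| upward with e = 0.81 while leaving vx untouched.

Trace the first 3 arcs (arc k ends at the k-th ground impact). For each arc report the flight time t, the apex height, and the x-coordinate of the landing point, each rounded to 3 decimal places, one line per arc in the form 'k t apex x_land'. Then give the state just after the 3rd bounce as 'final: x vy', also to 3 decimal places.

Arc 1: start y=4.790, vy=18.040 → t=3.856, apex=21.062, x_land=21.904, impact vy=-20.524
  bounce: vy ← 0.81·20.524 = 16.625
Arc 2: start y=0.000, vy=16.625 → t=3.325, apex=13.819, x_land=40.790, impact vy=-16.625
  bounce: vy ← 0.81·16.625 = 13.466
Arc 3: start y=0.000, vy=13.466 → t=2.693, apex=9.067, x_land=56.087, impact vy=-13.466
  bounce: vy ← 0.81·13.466 = 10.907

1 3.856 21.062 21.904
2 3.325 13.819 40.790
3 2.693 9.067 56.087
final: 56.087 10.907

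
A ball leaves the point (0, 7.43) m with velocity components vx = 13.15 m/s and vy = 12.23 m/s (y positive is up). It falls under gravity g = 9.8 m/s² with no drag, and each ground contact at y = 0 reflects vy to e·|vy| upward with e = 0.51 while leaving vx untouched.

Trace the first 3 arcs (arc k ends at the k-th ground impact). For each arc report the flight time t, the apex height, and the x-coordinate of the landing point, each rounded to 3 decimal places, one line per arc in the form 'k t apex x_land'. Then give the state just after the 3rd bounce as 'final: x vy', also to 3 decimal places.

1 3.001 15.061 39.465
2 1.788 3.917 62.981
3 0.912 1.019 74.974
final: 74.974 2.279

Arc 1: start y=7.430, vy=12.230 → t=3.001, apex=15.061, x_land=39.465, impact vy=-17.181
  bounce: vy ← 0.51·17.181 = 8.763
Arc 2: start y=0.000, vy=8.763 → t=1.788, apex=3.917, x_land=62.981, impact vy=-8.763
  bounce: vy ← 0.51·8.763 = 4.469
Arc 3: start y=0.000, vy=4.469 → t=0.912, apex=1.019, x_land=74.974, impact vy=-4.469
  bounce: vy ← 0.51·4.469 = 2.279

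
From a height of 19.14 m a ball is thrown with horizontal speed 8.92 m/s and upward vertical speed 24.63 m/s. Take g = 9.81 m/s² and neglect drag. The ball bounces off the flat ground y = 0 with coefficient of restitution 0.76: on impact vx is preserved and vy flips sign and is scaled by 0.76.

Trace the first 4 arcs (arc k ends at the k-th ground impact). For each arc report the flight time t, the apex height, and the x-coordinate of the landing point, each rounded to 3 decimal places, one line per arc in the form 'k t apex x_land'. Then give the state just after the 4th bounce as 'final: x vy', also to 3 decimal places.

1 5.705 50.059 50.892
2 4.856 28.914 94.206
3 3.690 16.701 127.125
4 2.805 9.646 152.143
final: 152.143 10.456

Arc 1: start y=19.140, vy=24.630 → t=5.705, apex=50.059, x_land=50.892, impact vy=-31.339
  bounce: vy ← 0.76·31.339 = 23.818
Arc 2: start y=0.000, vy=23.818 → t=4.856, apex=28.914, x_land=94.206, impact vy=-23.818
  bounce: vy ← 0.76·23.818 = 18.102
Arc 3: start y=0.000, vy=18.102 → t=3.690, apex=16.701, x_land=127.125, impact vy=-18.102
  bounce: vy ← 0.76·18.102 = 13.757
Arc 4: start y=0.000, vy=13.757 → t=2.805, apex=9.646, x_land=152.143, impact vy=-13.757
  bounce: vy ← 0.76·13.757 = 10.456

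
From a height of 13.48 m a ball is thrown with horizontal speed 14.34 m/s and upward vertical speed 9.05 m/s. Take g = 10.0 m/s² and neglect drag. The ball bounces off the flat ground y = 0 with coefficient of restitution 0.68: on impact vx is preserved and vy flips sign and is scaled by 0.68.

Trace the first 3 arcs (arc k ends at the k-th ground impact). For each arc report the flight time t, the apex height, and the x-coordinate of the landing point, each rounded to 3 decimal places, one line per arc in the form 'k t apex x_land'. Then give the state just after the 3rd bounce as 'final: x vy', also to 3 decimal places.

Arc 1: start y=13.480, vy=9.050 → t=2.780, apex=17.575, x_land=39.863, impact vy=-18.748
  bounce: vy ← 0.68·18.748 = 12.749
Arc 2: start y=0.000, vy=12.749 → t=2.550, apex=8.127, x_land=76.427, impact vy=-12.749
  bounce: vy ← 0.68·12.749 = 8.669
Arc 3: start y=0.000, vy=8.669 → t=1.734, apex=3.758, x_land=101.290, impact vy=-8.669
  bounce: vy ← 0.68·8.669 = 5.895

1 2.780 17.575 39.863
2 2.550 8.127 76.427
3 1.734 3.758 101.290
final: 101.290 5.895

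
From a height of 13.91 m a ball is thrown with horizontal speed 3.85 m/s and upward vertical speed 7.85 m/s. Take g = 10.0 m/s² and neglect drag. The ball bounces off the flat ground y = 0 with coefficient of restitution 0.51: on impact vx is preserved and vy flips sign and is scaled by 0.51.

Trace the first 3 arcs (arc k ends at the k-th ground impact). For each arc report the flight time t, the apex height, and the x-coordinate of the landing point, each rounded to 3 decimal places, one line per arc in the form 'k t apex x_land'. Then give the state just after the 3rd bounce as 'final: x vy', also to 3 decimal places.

Arc 1: start y=13.910, vy=7.850 → t=2.628, apex=16.991, x_land=10.119, impact vy=-18.434
  bounce: vy ← 0.51·18.434 = 9.401
Arc 2: start y=0.000, vy=9.401 → t=1.880, apex=4.419, x_land=17.359, impact vy=-9.401
  bounce: vy ← 0.51·9.401 = 4.795
Arc 3: start y=0.000, vy=4.795 → t=0.959, apex=1.149, x_land=21.051, impact vy=-4.795
  bounce: vy ← 0.51·4.795 = 2.445

1 2.628 16.991 10.119
2 1.880 4.419 17.359
3 0.959 1.149 21.051
final: 21.051 2.445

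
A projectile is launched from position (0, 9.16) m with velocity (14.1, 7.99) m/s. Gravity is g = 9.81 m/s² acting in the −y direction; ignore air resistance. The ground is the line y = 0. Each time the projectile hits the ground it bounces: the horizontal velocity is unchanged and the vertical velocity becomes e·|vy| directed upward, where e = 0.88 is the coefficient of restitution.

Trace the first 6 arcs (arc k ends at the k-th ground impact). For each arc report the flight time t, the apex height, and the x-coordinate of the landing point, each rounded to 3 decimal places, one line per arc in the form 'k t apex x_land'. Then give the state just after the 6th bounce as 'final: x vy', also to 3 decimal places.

Arc 1: start y=9.160, vy=7.990 → t=2.405, apex=12.414, x_land=33.915, impact vy=-15.606
  bounce: vy ← 0.88·15.606 = 13.734
Arc 2: start y=0.000, vy=13.734 → t=2.800, apex=9.613, x_land=73.394, impact vy=-13.734
  bounce: vy ← 0.88·13.734 = 12.086
Arc 3: start y=0.000, vy=12.086 → t=2.464, apex=7.445, x_land=108.136, impact vy=-12.086
  bounce: vy ← 0.88·12.086 = 10.635
Arc 4: start y=0.000, vy=10.635 → t=2.168, apex=5.765, x_land=138.708, impact vy=-10.635
  bounce: vy ← 0.88·10.635 = 9.359
Arc 5: start y=0.000, vy=9.359 → t=1.908, apex=4.464, x_land=165.612, impact vy=-9.359
  bounce: vy ← 0.88·9.359 = 8.236
Arc 6: start y=0.000, vy=8.236 → t=1.679, apex=3.457, x_land=189.287, impact vy=-8.236
  bounce: vy ← 0.88·8.236 = 7.248

1 2.405 12.414 33.915
2 2.800 9.613 73.394
3 2.464 7.445 108.136
4 2.168 5.765 138.708
5 1.908 4.464 165.612
6 1.679 3.457 189.287
final: 189.287 7.248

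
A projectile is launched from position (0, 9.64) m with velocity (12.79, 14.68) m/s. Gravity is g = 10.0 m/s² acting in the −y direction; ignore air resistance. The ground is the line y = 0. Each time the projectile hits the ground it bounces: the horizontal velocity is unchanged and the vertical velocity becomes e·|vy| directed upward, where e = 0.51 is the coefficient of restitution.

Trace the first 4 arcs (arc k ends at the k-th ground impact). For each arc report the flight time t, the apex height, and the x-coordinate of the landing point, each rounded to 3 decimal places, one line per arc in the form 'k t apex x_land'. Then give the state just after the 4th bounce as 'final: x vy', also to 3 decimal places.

Arc 1: start y=9.640, vy=14.680 → t=3.489, apex=20.415, x_land=44.620, impact vy=-20.206
  bounce: vy ← 0.51·20.206 = 10.305
Arc 2: start y=0.000, vy=10.305 → t=2.061, apex=5.310, x_land=70.981, impact vy=-10.305
  bounce: vy ← 0.51·10.305 = 5.256
Arc 3: start y=0.000, vy=5.256 → t=1.051, apex=1.381, x_land=84.425, impact vy=-5.256
  bounce: vy ← 0.51·5.256 = 2.680
Arc 4: start y=0.000, vy=2.680 → t=0.536, apex=0.359, x_land=91.281, impact vy=-2.680
  bounce: vy ← 0.51·2.680 = 1.367

1 3.489 20.415 44.620
2 2.061 5.310 70.981
3 1.051 1.381 84.425
4 0.536 0.359 91.281
final: 91.281 1.367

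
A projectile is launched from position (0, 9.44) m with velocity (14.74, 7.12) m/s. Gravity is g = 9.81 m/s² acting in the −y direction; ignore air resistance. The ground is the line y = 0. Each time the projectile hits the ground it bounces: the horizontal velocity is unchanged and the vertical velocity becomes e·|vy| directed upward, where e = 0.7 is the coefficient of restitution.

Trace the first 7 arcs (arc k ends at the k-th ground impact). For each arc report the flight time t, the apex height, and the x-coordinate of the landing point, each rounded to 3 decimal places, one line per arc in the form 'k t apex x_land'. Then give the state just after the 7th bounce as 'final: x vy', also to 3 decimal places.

1 2.291 12.024 33.776
2 2.192 5.892 66.085
3 1.534 2.887 88.702
4 1.074 1.415 104.533
5 0.752 0.693 115.616
6 0.526 0.340 123.373
7 0.368 0.166 128.803
final: 128.803 1.265

Arc 1: start y=9.440, vy=7.120 → t=2.291, apex=12.024, x_land=33.776, impact vy=-15.359
  bounce: vy ← 0.7·15.359 = 10.751
Arc 2: start y=0.000, vy=10.751 → t=2.192, apex=5.892, x_land=66.085, impact vy=-10.751
  bounce: vy ← 0.7·10.751 = 7.526
Arc 3: start y=0.000, vy=7.526 → t=1.534, apex=2.887, x_land=88.702, impact vy=-7.526
  bounce: vy ← 0.7·7.526 = 5.268
Arc 4: start y=0.000, vy=5.268 → t=1.074, apex=1.415, x_land=104.533, impact vy=-5.268
  bounce: vy ← 0.7·5.268 = 3.688
Arc 5: start y=0.000, vy=3.688 → t=0.752, apex=0.693, x_land=115.616, impact vy=-3.688
  bounce: vy ← 0.7·3.688 = 2.581
Arc 6: start y=0.000, vy=2.581 → t=0.526, apex=0.340, x_land=123.373, impact vy=-2.581
  bounce: vy ← 0.7·2.581 = 1.807
Arc 7: start y=0.000, vy=1.807 → t=0.368, apex=0.166, x_land=128.803, impact vy=-1.807
  bounce: vy ← 0.7·1.807 = 1.265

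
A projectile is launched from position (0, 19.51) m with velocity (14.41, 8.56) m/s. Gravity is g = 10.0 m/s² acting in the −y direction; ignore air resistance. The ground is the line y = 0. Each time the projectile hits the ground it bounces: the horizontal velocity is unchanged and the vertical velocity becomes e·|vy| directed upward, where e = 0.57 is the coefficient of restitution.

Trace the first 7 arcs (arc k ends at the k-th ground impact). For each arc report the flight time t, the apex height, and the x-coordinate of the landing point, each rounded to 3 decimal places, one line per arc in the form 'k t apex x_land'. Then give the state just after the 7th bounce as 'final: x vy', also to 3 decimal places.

Arc 1: start y=19.510, vy=8.560 → t=3.009, apex=23.174, x_land=43.357, impact vy=-21.528
  bounce: vy ← 0.57·21.528 = 12.271
Arc 2: start y=0.000, vy=12.271 → t=2.454, apex=7.529, x_land=78.723, impact vy=-12.271
  bounce: vy ← 0.57·12.271 = 6.995
Arc 3: start y=0.000, vy=6.995 → t=1.399, apex=2.446, x_land=98.881, impact vy=-6.995
  bounce: vy ← 0.57·6.995 = 3.987
Arc 4: start y=0.000, vy=3.987 → t=0.797, apex=0.795, x_land=110.372, impact vy=-3.987
  bounce: vy ← 0.57·3.987 = 2.273
Arc 5: start y=0.000, vy=2.273 → t=0.455, apex=0.258, x_land=116.921, impact vy=-2.273
  bounce: vy ← 0.57·2.273 = 1.295
Arc 6: start y=0.000, vy=1.295 → t=0.259, apex=0.084, x_land=120.654, impact vy=-1.295
  bounce: vy ← 0.57·1.295 = 0.738
Arc 7: start y=0.000, vy=0.738 → t=0.148, apex=0.027, x_land=122.782, impact vy=-0.738
  bounce: vy ← 0.57·0.738 = 0.421

1 3.009 23.174 43.357
2 2.454 7.529 78.723
3 1.399 2.446 98.881
4 0.797 0.795 110.372
5 0.455 0.258 116.921
6 0.259 0.084 120.654
7 0.148 0.027 122.782
final: 122.782 0.421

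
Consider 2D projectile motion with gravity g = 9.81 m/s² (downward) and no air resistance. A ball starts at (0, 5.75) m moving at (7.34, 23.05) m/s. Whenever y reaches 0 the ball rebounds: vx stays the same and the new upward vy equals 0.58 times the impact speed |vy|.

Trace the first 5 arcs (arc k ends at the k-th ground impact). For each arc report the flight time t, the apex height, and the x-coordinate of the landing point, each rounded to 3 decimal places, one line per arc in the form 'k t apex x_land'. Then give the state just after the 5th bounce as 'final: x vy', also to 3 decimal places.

Arc 1: start y=5.750, vy=23.050 → t=4.937, apex=32.830, x_land=36.236, impact vy=-25.379
  bounce: vy ← 0.58·25.379 = 14.720
Arc 2: start y=0.000, vy=14.720 → t=3.001, apex=11.044, x_land=58.263, impact vy=-14.720
  bounce: vy ← 0.58·14.720 = 8.538
Arc 3: start y=0.000, vy=8.538 → t=1.741, apex=3.715, x_land=71.039, impact vy=-8.538
  bounce: vy ← 0.58·8.538 = 4.952
Arc 4: start y=0.000, vy=4.952 → t=1.010, apex=1.250, x_land=78.449, impact vy=-4.952
  bounce: vy ← 0.58·4.952 = 2.872
Arc 5: start y=0.000, vy=2.872 → t=0.586, apex=0.420, x_land=82.747, impact vy=-2.872
  bounce: vy ← 0.58·2.872 = 1.666

1 4.937 32.830 36.236
2 3.001 11.044 58.263
3 1.741 3.715 71.039
4 1.010 1.250 78.449
5 0.586 0.420 82.747
final: 82.747 1.666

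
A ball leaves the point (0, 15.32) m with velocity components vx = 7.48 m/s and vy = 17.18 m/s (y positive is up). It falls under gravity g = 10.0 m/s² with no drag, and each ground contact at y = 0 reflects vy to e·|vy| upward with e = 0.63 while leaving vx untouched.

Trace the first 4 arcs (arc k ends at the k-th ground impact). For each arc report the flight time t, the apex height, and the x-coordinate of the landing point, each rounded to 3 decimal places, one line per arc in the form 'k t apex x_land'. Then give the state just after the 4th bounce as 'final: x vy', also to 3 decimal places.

1 4.171 30.078 31.197
2 3.090 11.938 54.312
3 1.947 4.738 68.875
4 1.227 1.881 78.050
final: 78.050 3.864

Arc 1: start y=15.320, vy=17.180 → t=4.171, apex=30.078, x_land=31.197, impact vy=-24.527
  bounce: vy ← 0.63·24.527 = 15.452
Arc 2: start y=0.000, vy=15.452 → t=3.090, apex=11.938, x_land=54.312, impact vy=-15.452
  bounce: vy ← 0.63·15.452 = 9.735
Arc 3: start y=0.000, vy=9.735 → t=1.947, apex=4.738, x_land=68.875, impact vy=-9.735
  bounce: vy ← 0.63·9.735 = 6.133
Arc 4: start y=0.000, vy=6.133 → t=1.227, apex=1.881, x_land=78.050, impact vy=-6.133
  bounce: vy ← 0.63·6.133 = 3.864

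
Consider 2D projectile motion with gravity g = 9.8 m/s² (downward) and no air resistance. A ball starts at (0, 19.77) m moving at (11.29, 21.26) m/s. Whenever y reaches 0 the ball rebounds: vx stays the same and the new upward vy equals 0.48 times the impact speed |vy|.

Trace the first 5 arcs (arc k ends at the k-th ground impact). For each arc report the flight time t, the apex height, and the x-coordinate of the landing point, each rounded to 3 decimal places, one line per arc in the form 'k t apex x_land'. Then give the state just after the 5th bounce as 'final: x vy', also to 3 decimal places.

Arc 1: start y=19.770, vy=21.260 → t=5.126, apex=42.831, x_land=57.871, impact vy=-28.974
  bounce: vy ← 0.48·28.974 = 13.907
Arc 2: start y=0.000, vy=13.907 → t=2.838, apex=9.868, x_land=89.915, impact vy=-13.907
  bounce: vy ← 0.48·13.907 = 6.676
Arc 3: start y=0.000, vy=6.676 → t=1.362, apex=2.274, x_land=105.296, impact vy=-6.676
  bounce: vy ← 0.48·6.676 = 3.204
Arc 4: start y=0.000, vy=3.204 → t=0.654, apex=0.524, x_land=112.679, impact vy=-3.204
  bounce: vy ← 0.48·3.204 = 1.538
Arc 5: start y=0.000, vy=1.538 → t=0.314, apex=0.121, x_land=116.223, impact vy=-1.538
  bounce: vy ← 0.48·1.538 = 0.738

1 5.126 42.831 57.871
2 2.838 9.868 89.915
3 1.362 2.274 105.296
4 0.654 0.524 112.679
5 0.314 0.121 116.223
final: 116.223 0.738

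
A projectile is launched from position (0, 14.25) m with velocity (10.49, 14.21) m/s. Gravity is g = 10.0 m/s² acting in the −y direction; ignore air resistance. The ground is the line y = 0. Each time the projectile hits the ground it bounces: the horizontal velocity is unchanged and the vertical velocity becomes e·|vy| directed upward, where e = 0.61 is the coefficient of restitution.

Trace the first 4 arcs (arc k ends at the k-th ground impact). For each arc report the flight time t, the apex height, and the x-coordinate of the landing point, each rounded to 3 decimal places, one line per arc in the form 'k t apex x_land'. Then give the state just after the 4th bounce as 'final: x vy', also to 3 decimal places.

1 3.628 24.346 38.054
2 2.692 9.059 66.294
3 1.642 3.371 83.520
4 1.002 1.254 94.029
final: 94.029 3.055

Arc 1: start y=14.250, vy=14.210 → t=3.628, apex=24.346, x_land=38.054, impact vy=-22.066
  bounce: vy ← 0.61·22.066 = 13.460
Arc 2: start y=0.000, vy=13.460 → t=2.692, apex=9.059, x_land=66.294, impact vy=-13.460
  bounce: vy ← 0.61·13.460 = 8.211
Arc 3: start y=0.000, vy=8.211 → t=1.642, apex=3.371, x_land=83.520, impact vy=-8.211
  bounce: vy ← 0.61·8.211 = 5.009
Arc 4: start y=0.000, vy=5.009 → t=1.002, apex=1.254, x_land=94.029, impact vy=-5.009
  bounce: vy ← 0.61·5.009 = 3.055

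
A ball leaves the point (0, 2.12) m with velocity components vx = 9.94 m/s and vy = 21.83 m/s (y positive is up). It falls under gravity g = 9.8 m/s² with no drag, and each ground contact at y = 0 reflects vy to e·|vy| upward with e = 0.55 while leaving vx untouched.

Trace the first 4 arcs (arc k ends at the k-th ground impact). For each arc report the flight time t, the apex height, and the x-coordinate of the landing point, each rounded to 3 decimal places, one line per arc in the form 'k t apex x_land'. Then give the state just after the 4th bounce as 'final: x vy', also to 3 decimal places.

1 4.550 26.434 45.229
2 2.555 7.996 70.625
3 1.405 2.419 84.592
4 0.773 0.732 92.274
final: 92.274 2.083

Arc 1: start y=2.120, vy=21.830 → t=4.550, apex=26.434, x_land=45.229, impact vy=-22.762
  bounce: vy ← 0.55·22.762 = 12.519
Arc 2: start y=0.000, vy=12.519 → t=2.555, apex=7.996, x_land=70.625, impact vy=-12.519
  bounce: vy ← 0.55·12.519 = 6.885
Arc 3: start y=0.000, vy=6.885 → t=1.405, apex=2.419, x_land=84.592, impact vy=-6.885
  bounce: vy ← 0.55·6.885 = 3.787
Arc 4: start y=0.000, vy=3.787 → t=0.773, apex=0.732, x_land=92.274, impact vy=-3.787
  bounce: vy ← 0.55·3.787 = 2.083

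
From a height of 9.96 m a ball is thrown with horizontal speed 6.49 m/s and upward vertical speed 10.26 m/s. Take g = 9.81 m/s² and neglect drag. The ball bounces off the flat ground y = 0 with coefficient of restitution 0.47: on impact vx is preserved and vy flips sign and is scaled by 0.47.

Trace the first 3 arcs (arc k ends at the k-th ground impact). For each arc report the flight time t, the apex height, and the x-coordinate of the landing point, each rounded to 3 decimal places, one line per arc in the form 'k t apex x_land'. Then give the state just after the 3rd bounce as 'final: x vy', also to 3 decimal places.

1 2.813 15.325 18.259
2 1.662 3.385 29.043
3 0.781 0.748 34.111
final: 34.111 1.800

Arc 1: start y=9.960, vy=10.260 → t=2.813, apex=15.325, x_land=18.259, impact vy=-17.340
  bounce: vy ← 0.47·17.340 = 8.150
Arc 2: start y=0.000, vy=8.150 → t=1.662, apex=3.385, x_land=29.043, impact vy=-8.150
  bounce: vy ← 0.47·8.150 = 3.830
Arc 3: start y=0.000, vy=3.830 → t=0.781, apex=0.748, x_land=34.111, impact vy=-3.830
  bounce: vy ← 0.47·3.830 = 1.800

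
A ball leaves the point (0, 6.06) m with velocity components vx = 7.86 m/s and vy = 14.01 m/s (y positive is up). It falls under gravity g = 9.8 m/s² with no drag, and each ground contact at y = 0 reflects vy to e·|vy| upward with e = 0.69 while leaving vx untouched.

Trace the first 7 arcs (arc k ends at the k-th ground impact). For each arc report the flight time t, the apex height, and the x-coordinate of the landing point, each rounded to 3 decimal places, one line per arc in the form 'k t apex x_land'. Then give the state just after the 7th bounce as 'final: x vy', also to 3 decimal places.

Arc 1: start y=6.060, vy=14.010 → t=3.241, apex=16.074, x_land=25.473, impact vy=-17.750
  bounce: vy ← 0.69·17.750 = 12.247
Arc 2: start y=0.000, vy=12.247 → t=2.499, apex=7.653, x_land=45.118, impact vy=-12.247
  bounce: vy ← 0.69·12.247 = 8.451
Arc 3: start y=0.000, vy=8.451 → t=1.725, apex=3.644, x_land=58.674, impact vy=-8.451
  bounce: vy ← 0.69·8.451 = 5.831
Arc 4: start y=0.000, vy=5.831 → t=1.190, apex=1.735, x_land=68.027, impact vy=-5.831
  bounce: vy ← 0.69·5.831 = 4.023
Arc 5: start y=0.000, vy=4.023 → t=0.821, apex=0.826, x_land=74.481, impact vy=-4.023
  bounce: vy ← 0.69·4.023 = 2.776
Arc 6: start y=0.000, vy=2.776 → t=0.567, apex=0.393, x_land=78.934, impact vy=-2.776
  bounce: vy ← 0.69·2.776 = 1.916
Arc 7: start y=0.000, vy=1.916 → t=0.391, apex=0.187, x_land=82.007, impact vy=-1.916
  bounce: vy ← 0.69·1.916 = 1.322

1 3.241 16.074 25.473
2 2.499 7.653 45.118
3 1.725 3.644 58.674
4 1.190 1.735 68.027
5 0.821 0.826 74.481
6 0.567 0.393 78.934
7 0.391 0.187 82.007
final: 82.007 1.322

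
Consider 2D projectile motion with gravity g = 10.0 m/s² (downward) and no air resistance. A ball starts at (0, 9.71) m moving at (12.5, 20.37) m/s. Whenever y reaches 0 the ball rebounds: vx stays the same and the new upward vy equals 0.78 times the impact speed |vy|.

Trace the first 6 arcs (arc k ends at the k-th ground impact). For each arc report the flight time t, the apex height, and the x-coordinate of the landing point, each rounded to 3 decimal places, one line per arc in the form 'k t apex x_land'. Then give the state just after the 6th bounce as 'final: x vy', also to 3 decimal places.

1 4.505 30.457 56.313
2 3.850 18.530 104.441
3 3.003 11.274 141.980
4 2.342 6.859 171.261
5 1.827 4.173 194.100
6 1.425 2.539 211.914
final: 211.914 5.558

Arc 1: start y=9.710, vy=20.370 → t=4.505, apex=30.457, x_land=56.313, impact vy=-24.681
  bounce: vy ← 0.78·24.681 = 19.251
Arc 2: start y=0.000, vy=19.251 → t=3.850, apex=18.530, x_land=104.441, impact vy=-19.251
  bounce: vy ← 0.78·19.251 = 15.016
Arc 3: start y=0.000, vy=15.016 → t=3.003, apex=11.274, x_land=141.980, impact vy=-15.016
  bounce: vy ← 0.78·15.016 = 11.712
Arc 4: start y=0.000, vy=11.712 → t=2.342, apex=6.859, x_land=171.261, impact vy=-11.712
  bounce: vy ← 0.78·11.712 = 9.136
Arc 5: start y=0.000, vy=9.136 → t=1.827, apex=4.173, x_land=194.100, impact vy=-9.136
  bounce: vy ← 0.78·9.136 = 7.126
Arc 6: start y=0.000, vy=7.126 → t=1.425, apex=2.539, x_land=211.914, impact vy=-7.126
  bounce: vy ← 0.78·7.126 = 5.558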